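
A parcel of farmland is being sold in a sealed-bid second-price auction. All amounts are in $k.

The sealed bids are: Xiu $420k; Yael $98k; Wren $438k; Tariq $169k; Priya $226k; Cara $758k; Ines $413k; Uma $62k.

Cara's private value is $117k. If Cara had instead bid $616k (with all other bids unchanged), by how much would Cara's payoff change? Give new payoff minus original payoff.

$0k

The highest bid among the other bidders is $438k; Cara's bid doesn't change that.
Original bid $758k: Cara is highest, pays the top rival bid $438k; payoff $117k − $438k = −$321k.
Alternative bid $616k: Cara is highest, pays the top rival bid $438k; payoff $117k − $438k = −$321k.
Change in payoff = −$321k − (−$321k) = $0k.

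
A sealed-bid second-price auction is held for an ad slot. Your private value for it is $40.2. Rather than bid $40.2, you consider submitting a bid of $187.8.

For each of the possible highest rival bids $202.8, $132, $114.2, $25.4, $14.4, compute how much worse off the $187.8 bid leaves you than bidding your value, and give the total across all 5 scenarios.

$165.8

The deviation costs you only when the competing bid falls strictly between $40.2 and $187.8; elsewhere both bids give the same outcome.
$202.8: outcomes coincide → loss $0.
$132: truthful payoff $0, deviation payoff −$91.8 → loss $91.8.
$114.2: truthful payoff $0, deviation payoff −$74 → loss $74.
$25.4: outcomes coincide → loss $0.
$14.4: outcomes coincide → loss $0.
Total loss = $91.8 + $74 = $165.8.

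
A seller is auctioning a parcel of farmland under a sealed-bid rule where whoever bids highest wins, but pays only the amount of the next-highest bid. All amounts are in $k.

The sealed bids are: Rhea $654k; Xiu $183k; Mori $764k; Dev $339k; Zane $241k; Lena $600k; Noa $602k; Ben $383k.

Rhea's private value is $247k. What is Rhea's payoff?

Highest bid: Mori at $764k, so Mori wins.
Second-highest bid: Rhea at $654k — that is the price the winner pays.
Rhea did not win, so Rhea pays nothing and receives nothing: payoff $0k.

$0k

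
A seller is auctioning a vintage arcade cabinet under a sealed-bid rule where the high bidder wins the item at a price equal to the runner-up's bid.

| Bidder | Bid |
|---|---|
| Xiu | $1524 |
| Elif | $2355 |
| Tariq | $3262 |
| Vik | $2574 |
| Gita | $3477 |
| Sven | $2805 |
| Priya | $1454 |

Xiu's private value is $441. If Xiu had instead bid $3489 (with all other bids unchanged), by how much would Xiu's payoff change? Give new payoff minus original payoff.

The highest bid among the other bidders is $3477; Xiu's bid doesn't change that.
Original bid $1524: Xiu is not highest (top rival bid is $3477); payoff $0.
Alternative bid $3489: Xiu is highest, pays the top rival bid $3477; payoff $441 − $3477 = −$3036.
Change in payoff = −$3036 − ($0) = −$3036.

−$3036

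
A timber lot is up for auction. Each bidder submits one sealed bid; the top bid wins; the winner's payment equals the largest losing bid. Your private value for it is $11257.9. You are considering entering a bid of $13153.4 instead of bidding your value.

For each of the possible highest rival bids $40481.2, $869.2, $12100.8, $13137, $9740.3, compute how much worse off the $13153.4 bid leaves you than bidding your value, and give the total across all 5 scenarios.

$2722

The deviation costs you only when the competing bid falls strictly between $11257.9 and $13153.4; elsewhere both bids give the same outcome.
$40481.2: outcomes coincide → loss $0.
$869.2: outcomes coincide → loss $0.
$12100.8: truthful payoff $0, deviation payoff −$842.9 → loss $842.9.
$13137: truthful payoff $0, deviation payoff −$1879.1 → loss $1879.1.
$9740.3: outcomes coincide → loss $0.
Total loss = $842.9 + $1879.1 = $2722.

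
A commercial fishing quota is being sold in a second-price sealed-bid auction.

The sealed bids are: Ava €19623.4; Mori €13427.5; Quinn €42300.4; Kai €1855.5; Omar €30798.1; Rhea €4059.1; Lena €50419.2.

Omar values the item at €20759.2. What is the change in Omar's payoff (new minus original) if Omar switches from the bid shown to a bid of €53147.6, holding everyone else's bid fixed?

The highest bid among the other bidders is €50419.2; Omar's bid doesn't change that.
Original bid €30798.1: Omar is not highest (top rival bid is €50419.2); payoff €0.
Alternative bid €53147.6: Omar is highest, pays the top rival bid €50419.2; payoff €20759.2 − €50419.2 = −€29660.
Change in payoff = −€29660 − (€0) = −€29660.

−€29660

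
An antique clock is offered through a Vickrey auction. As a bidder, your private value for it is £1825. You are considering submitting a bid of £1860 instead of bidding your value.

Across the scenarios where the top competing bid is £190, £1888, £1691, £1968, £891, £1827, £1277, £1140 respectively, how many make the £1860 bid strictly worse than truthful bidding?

1

The deviation hurts exactly when the highest competing bid lies strictly between £1825 and £1860 — overbidding then wins at a price above your value.
£190: below both → same outcome either way.
£1888: above both → same outcome either way.
£1691: below both → same outcome either way.
£1968: above both → same outcome either way.
£891: below both → same outcome either way.
£1827: inside the interval → strictly worse (loss £2).
£1277: below both → same outcome either way.
£1140: below both → same outcome either way.
Count: 1.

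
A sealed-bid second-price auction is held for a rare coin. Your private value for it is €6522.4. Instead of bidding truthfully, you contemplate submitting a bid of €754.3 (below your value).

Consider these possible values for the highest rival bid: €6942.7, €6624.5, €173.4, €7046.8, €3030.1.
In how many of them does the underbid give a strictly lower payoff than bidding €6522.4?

The deviation hurts exactly when the highest competing bid lies strictly between €754.3 and €6522.4 — underbidding then forfeits a profitable win.
€6942.7: above both → same outcome either way.
€6624.5: above both → same outcome either way.
€173.4: below both → same outcome either way.
€7046.8: above both → same outcome either way.
€3030.1: inside the interval → strictly worse (loss €3492.3).
Count: 1.

1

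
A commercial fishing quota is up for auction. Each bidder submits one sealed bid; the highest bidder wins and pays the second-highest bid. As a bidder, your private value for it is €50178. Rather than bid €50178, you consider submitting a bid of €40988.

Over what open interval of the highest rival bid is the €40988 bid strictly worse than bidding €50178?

(€40988, €50178)

If the competing bid is below €40988, both bids win at the same price — no difference.
If it is above €50178, both bids lose — no difference.
If it lies strictly between €40988 and €50178, bidding your value wins at a price below your value (positive payoff) while bidding €40988 loses (payoff 0).
So the deviation strictly hurts on the open interval (€40988, €50178).
Because the price is fixed by the runner-up's bid, deviating from your value can only change a good outcome into a bad one — never the reverse.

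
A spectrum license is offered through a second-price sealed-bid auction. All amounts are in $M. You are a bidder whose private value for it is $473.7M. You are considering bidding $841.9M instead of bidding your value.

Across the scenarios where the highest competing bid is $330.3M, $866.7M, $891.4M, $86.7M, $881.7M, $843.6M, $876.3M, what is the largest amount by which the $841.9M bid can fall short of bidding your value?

$0M

$330.3M: same outcome either way → loss $0M.
$866.7M: same outcome either way → loss $0M.
$891.4M: same outcome either way → loss $0M.
$86.7M: same outcome either way → loss $0M.
$881.7M: same outcome either way → loss $0M.
$843.6M: same outcome either way → loss $0M.
$876.3M: same outcome either way → loss $0M.
Maximum loss: $0M.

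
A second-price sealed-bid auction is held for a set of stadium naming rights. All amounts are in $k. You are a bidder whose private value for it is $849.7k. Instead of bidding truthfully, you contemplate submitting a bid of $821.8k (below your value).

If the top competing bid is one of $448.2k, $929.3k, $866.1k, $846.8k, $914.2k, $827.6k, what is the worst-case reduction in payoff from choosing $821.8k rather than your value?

$22.1k

$448.2k: same outcome either way → loss $0k.
$929.3k: same outcome either way → loss $0k.
$866.1k: same outcome either way → loss $0k.
$846.8k: truthful gives $2.9k, deviation gives $0k → loss $2.9k.
$914.2k: same outcome either way → loss $0k.
$827.6k: truthful gives $22.1k, deviation gives $0k → loss $22.1k.
Maximum loss: $22.1k.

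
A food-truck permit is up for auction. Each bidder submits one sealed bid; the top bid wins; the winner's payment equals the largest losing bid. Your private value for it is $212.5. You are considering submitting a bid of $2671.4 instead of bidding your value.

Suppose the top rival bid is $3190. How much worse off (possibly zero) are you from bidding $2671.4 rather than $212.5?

Bidding your value $212.5: you lose (since $212.5 < $3190). Payoff $0.
Bidding $2671.4: you lose. Payoff $0.
Difference = $0 − $0 = $0; both bids lead to the same outcome because the competing bid is above both your value and your alternative bid.
In a second-price auction your bid sets only whether you win, not what you pay, so bidding your true value is weakly dominant.

$0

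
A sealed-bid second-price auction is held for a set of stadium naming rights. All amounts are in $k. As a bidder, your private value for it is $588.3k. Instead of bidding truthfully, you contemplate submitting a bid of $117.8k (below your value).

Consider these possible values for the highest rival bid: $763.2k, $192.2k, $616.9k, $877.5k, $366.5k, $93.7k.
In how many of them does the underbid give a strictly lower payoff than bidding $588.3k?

2

The deviation hurts exactly when the highest competing bid lies strictly between $117.8k and $588.3k — underbidding then forfeits a profitable win.
$763.2k: above both → same outcome either way.
$192.2k: inside the interval → strictly worse (loss $396.1k).
$616.9k: above both → same outcome either way.
$877.5k: above both → same outcome either way.
$366.5k: inside the interval → strictly worse (loss $221.8k).
$93.7k: below both → same outcome either way.
Count: 2.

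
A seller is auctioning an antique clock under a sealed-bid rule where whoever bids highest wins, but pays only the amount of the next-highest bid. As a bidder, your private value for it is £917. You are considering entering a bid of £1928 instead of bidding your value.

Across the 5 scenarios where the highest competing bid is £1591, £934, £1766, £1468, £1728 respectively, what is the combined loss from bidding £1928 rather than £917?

The deviation costs you only when the competing bid falls strictly between £917 and £1928; elsewhere both bids give the same outcome.
£1591: truthful payoff £0, deviation payoff −£674 → loss £674.
£934: truthful payoff £0, deviation payoff −£17 → loss £17.
£1766: truthful payoff £0, deviation payoff −£849 → loss £849.
£1468: truthful payoff £0, deviation payoff −£551 → loss £551.
£1728: truthful payoff £0, deviation payoff −£811 → loss £811.
Total loss = £674 + £17 + £849 + £551 + £811 = £2902.
Truthful bidding weakly dominates here: raising your bid can only win items priced above your value, and lowering it can only forfeit items priced below.

£2902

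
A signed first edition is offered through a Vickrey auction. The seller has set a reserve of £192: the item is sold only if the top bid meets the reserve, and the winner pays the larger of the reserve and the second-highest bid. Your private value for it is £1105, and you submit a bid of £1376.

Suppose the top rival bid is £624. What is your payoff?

£481

Your bid £1376 is the highest and exceeds the reserve.
Price = max(second-highest bid, reserve) = max(£624, £192) = £624.
Payoff = £1105 − £624 = £481.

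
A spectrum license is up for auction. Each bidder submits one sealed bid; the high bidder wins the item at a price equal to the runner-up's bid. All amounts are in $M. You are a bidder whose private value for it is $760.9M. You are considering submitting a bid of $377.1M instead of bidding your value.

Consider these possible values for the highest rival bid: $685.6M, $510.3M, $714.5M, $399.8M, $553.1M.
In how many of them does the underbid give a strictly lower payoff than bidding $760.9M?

5

The deviation hurts exactly when the highest competing bid lies strictly between $377.1M and $760.9M — underbidding then forfeits a profitable win.
$685.6M: inside the interval → strictly worse (loss $75.3M).
$510.3M: inside the interval → strictly worse (loss $250.6M).
$714.5M: inside the interval → strictly worse (loss $46.4M).
$399.8M: inside the interval → strictly worse (loss $361.1M).
$553.1M: inside the interval → strictly worse (loss $207.8M).
Count: 5.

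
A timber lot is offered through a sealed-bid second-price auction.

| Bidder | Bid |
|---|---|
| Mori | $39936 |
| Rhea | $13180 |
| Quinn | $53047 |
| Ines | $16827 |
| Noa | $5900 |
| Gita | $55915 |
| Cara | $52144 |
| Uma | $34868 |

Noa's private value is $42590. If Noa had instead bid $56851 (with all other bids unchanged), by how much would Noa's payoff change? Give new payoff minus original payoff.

−$13325

The highest bid among the other bidders is $55915; Noa's bid doesn't change that.
Original bid $5900: Noa is not highest (top rival bid is $55915); payoff $0.
Alternative bid $56851: Noa is highest, pays the top rival bid $55915; payoff $42590 − $55915 = −$13325.
Change in payoff = −$13325 − ($0) = −$13325.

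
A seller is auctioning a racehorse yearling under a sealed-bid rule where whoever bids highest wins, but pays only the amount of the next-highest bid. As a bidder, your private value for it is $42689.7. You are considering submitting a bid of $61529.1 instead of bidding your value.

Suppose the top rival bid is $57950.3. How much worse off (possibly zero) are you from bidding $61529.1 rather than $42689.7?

$15260.6

Bidding your value $42689.7: you lose (since $42689.7 < $57950.3). Payoff $0.
Bidding $61529.1: you win and pay $57950.3. Payoff $42689.7 − $57950.3 = −$15260.6.
The competing bid $57950.3 lies between your value and your inflated bid, so overbidding wins an item priced above your value.
Loss from deviating = $0 − (−$15260.6) = $15260.6.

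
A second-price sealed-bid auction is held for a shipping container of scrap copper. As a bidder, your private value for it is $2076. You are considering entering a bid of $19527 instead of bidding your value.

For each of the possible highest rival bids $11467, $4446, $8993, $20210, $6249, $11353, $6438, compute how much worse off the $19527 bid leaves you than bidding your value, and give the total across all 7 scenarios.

The deviation costs you only when the competing bid falls strictly between $2076 and $19527; elsewhere both bids give the same outcome.
$11467: truthful payoff $0, deviation payoff −$9391 → loss $9391.
$4446: truthful payoff $0, deviation payoff −$2370 → loss $2370.
$8993: truthful payoff $0, deviation payoff −$6917 → loss $6917.
$20210: outcomes coincide → loss $0.
$6249: truthful payoff $0, deviation payoff −$4173 → loss $4173.
$11353: truthful payoff $0, deviation payoff −$9277 → loss $9277.
$6438: truthful payoff $0, deviation payoff −$4362 → loss $4362.
Total loss = $9391 + $2370 + $6917 + $4173 + $9277 + $4362 = $36490.

$36490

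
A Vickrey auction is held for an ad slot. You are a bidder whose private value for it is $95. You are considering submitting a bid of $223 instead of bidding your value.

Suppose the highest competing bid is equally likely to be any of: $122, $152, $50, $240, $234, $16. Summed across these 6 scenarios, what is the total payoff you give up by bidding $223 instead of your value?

$84

The deviation costs you only when the competing bid falls strictly between $95 and $223; elsewhere both bids give the same outcome.
$122: truthful payoff $0, deviation payoff −$27 → loss $27.
$152: truthful payoff $0, deviation payoff −$57 → loss $57.
$50: outcomes coincide → loss $0.
$240: outcomes coincide → loss $0.
$234: outcomes coincide → loss $0.
$16: outcomes coincide → loss $0.
Total loss = $27 + $57 = $84.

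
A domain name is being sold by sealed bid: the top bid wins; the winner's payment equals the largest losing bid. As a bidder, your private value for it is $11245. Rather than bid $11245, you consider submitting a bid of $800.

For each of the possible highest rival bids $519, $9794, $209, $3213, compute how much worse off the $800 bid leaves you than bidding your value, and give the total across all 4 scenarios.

The deviation costs you only when the competing bid falls strictly between $800 and $11245; elsewhere both bids give the same outcome.
$519: outcomes coincide → loss $0.
$9794: truthful payoff $1451, deviation payoff $0 → loss $1451.
$209: outcomes coincide → loss $0.
$3213: truthful payoff $8032, deviation payoff $0 → loss $8032.
Total loss = $1451 + $8032 = $9483.

$9483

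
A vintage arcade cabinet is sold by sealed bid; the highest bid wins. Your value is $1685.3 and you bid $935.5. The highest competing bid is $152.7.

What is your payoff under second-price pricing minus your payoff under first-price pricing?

$782.8

You have the highest bid, so you win under either rule.
Second-price: pay $152.7 → payoff $1532.6.
First-price: pay your own bid $935.5 → payoff $749.8.
Difference = $1532.6 − ($749.8) = $782.8.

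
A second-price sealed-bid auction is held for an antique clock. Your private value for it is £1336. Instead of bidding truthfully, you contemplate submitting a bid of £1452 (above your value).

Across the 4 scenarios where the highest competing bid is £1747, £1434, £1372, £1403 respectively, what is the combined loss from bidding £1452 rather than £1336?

£201

The deviation costs you only when the competing bid falls strictly between £1336 and £1452; elsewhere both bids give the same outcome.
£1747: outcomes coincide → loss £0.
£1434: truthful payoff £0, deviation payoff −£98 → loss £98.
£1372: truthful payoff £0, deviation payoff −£36 → loss £36.
£1403: truthful payoff £0, deviation payoff −£67 → loss £67.
Total loss = £98 + £36 + £67 = £201.
In a second-price auction your bid sets only whether you win, not what you pay, so bidding your true value is weakly dominant.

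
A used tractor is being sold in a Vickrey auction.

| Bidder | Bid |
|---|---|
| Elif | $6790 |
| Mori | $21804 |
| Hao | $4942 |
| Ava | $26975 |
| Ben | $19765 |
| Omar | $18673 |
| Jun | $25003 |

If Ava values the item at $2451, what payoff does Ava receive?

−$22552

Highest bid: Ava at $26975, so Ava wins.
Second-highest bid: Jun at $25003 — that is the price the winner pays.
Ava's payoff = value − price = $2451 − $25003 = −$22552.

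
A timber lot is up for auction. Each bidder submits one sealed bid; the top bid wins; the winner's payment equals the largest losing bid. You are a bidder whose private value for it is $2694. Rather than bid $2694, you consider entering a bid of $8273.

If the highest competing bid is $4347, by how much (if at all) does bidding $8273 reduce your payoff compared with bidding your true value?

Bidding your value $2694: you lose (since $2694 < $4347). Payoff $0.
Bidding $8273: you win and pay $4347. Payoff $2694 − $4347 = −$1653.
The competing bid $4347 lies between your value and your inflated bid, so overbidding wins an item priced above your value.
Loss from deviating = $0 − (−$1653) = $1653.

$1653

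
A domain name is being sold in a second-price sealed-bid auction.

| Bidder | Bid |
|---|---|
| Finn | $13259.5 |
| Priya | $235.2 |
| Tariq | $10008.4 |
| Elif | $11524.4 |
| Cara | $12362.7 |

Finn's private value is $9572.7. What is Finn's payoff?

−$2790

Highest bid: Finn at $13259.5, so Finn wins.
Second-highest bid: Cara at $12362.7 — that is the price the winner pays.
Finn's payoff = value − price = $9572.7 − $12362.7 = −$2790.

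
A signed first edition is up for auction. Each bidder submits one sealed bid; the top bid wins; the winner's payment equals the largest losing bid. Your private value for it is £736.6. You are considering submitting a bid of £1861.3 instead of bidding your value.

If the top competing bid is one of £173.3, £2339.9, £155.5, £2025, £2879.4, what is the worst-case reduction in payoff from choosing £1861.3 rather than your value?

£173.3: same outcome either way → loss £0.
£2339.9: same outcome either way → loss £0.
£155.5: same outcome either way → loss £0.
£2025: same outcome either way → loss £0.
£2879.4: same outcome either way → loss £0.
Maximum loss: £0.

£0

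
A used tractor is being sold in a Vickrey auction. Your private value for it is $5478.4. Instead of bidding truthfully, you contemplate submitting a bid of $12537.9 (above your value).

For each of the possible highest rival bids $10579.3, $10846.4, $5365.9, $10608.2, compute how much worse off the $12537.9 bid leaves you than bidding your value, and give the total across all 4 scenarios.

$15598.7

The deviation costs you only when the competing bid falls strictly between $5478.4 and $12537.9; elsewhere both bids give the same outcome.
$10579.3: truthful payoff $0, deviation payoff −$5100.9 → loss $5100.9.
$10846.4: truthful payoff $0, deviation payoff −$5368 → loss $5368.
$5365.9: outcomes coincide → loss $0.
$10608.2: truthful payoff $0, deviation payoff −$5129.8 → loss $5129.8.
Total loss = $5100.9 + $5368 + $5129.8 = $15598.7.
Truthful bidding weakly dominates here: raising your bid can only win items priced above your value, and lowering it can only forfeit items priced below.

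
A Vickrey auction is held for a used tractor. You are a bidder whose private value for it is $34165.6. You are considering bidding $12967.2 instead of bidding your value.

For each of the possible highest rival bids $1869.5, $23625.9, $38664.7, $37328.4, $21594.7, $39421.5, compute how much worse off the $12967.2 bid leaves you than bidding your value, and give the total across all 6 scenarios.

$23110.6

The deviation costs you only when the competing bid falls strictly between $12967.2 and $34165.6; elsewhere both bids give the same outcome.
$1869.5: outcomes coincide → loss $0.
$23625.9: truthful payoff $10539.7, deviation payoff $0 → loss $10539.7.
$38664.7: outcomes coincide → loss $0.
$37328.4: outcomes coincide → loss $0.
$21594.7: truthful payoff $12570.9, deviation payoff $0 → loss $12570.9.
$39421.5: outcomes coincide → loss $0.
Total loss = $10539.7 + $12570.9 = $23110.6.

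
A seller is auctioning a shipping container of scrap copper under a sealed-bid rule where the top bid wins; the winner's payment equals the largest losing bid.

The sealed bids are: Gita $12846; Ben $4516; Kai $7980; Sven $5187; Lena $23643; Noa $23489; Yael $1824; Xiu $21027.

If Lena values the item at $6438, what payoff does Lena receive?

Highest bid: Lena at $23643, so Lena wins.
Second-highest bid: Noa at $23489 — that is the price the winner pays.
Lena's payoff = value − price = $6438 − $23489 = −$17051.

−$17051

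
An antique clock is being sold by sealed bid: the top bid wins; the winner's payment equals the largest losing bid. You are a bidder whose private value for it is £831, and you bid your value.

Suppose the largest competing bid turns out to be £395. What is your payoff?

Your bid £831 exceeds the highest competing bid £395, so you win.
In a second-price auction the winner pays the second-highest bid, £395.
Payoff = value − price = £831 − £395 = £436.

£436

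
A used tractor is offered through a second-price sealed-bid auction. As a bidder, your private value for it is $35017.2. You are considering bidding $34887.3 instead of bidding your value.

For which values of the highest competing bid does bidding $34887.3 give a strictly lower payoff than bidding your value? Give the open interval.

($34887.3, $35017.2)

If the competing bid is below $34887.3, both bids win at the same price — no difference.
If it is above $35017.2, both bids lose — no difference.
If it lies strictly between $34887.3 and $35017.2, bidding your value wins at a price below your value (positive payoff) while bidding $34887.3 loses (payoff 0).
So the deviation strictly hurts on the open interval ($34887.3, $35017.2).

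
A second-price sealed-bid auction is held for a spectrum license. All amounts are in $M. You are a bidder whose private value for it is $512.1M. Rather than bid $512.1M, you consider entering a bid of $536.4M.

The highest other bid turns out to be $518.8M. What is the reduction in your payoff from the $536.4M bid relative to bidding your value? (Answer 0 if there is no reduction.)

$6.7M

Bidding your value $512.1M: you lose (since $512.1M < $518.8M). Payoff $0M.
Bidding $536.4M: you win and pay $518.8M. Payoff $512.1M − $518.8M = −$6.7M.
The competing bid $518.8M lies between your value and your inflated bid, so overbidding wins an item priced above your value.
Loss from deviating = $0M − (−$6.7M) = $6.7M.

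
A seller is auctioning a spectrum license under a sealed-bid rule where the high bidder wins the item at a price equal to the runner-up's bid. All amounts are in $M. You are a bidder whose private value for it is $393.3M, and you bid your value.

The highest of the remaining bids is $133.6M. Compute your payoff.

$259.7M

Your bid $393.3M exceeds the highest competing bid $133.6M, so you win.
In a second-price auction the winner pays the second-highest bid, $133.6M.
Payoff = value − price = $393.3M − $133.6M = $259.7M.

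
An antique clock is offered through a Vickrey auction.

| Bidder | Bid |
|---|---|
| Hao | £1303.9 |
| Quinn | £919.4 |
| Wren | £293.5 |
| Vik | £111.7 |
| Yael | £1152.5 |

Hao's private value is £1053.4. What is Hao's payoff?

Highest bid: Hao at £1303.9, so Hao wins.
Second-highest bid: Yael at £1152.5 — that is the price the winner pays.
Hao's payoff = value − price = £1053.4 − £1152.5 = −£99.1.

−£99.1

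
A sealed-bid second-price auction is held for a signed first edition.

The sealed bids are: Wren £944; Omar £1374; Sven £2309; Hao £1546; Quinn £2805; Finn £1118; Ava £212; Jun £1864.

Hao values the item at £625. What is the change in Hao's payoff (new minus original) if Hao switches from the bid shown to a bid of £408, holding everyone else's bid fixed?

The highest bid among the other bidders is £2805; Hao's bid doesn't change that.
Original bid £1546: Hao is not highest (top rival bid is £2805); payoff £0.
Alternative bid £408: Hao is not highest (top rival bid is £2805); payoff £0.
Change in payoff = £0 − (£0) = £0.

£0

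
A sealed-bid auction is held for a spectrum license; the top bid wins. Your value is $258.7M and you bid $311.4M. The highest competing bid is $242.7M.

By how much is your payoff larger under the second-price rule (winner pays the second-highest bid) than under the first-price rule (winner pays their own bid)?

$68.7M

You have the highest bid, so you win under either rule.
Second-price: pay $242.7M → payoff $16M.
First-price: pay your own bid $311.4M → payoff −$52.7M.
Difference = $16M − (−$52.7M) = $68.7M.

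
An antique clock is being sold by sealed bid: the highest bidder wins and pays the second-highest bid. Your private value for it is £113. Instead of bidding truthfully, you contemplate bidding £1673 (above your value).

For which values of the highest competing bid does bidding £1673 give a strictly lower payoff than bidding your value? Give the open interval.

(£113, £1673)

If the competing bid is below £113, both bids win at the same price — no difference.
If it is above £1673, both bids lose — no difference.
If it lies strictly between £113 and £1673, bidding your value loses (payoff 0) while bidding £1673 wins at a price above your value (payoff negative).
So the deviation strictly hurts on the open interval (£113, £1673).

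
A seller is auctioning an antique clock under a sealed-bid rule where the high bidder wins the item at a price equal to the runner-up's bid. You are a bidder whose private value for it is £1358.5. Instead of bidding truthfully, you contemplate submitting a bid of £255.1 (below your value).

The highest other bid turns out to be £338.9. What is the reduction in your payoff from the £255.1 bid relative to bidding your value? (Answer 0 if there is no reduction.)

Bidding your value £1358.5: you win (since £1358.5 > £338.9) and pay £338.9. Payoff £1019.6.
Bidding £255.1: you lose. Payoff £0.
The competing bid £338.9 lies between your shaded bid and your value, so underbidding forfeits an item you could have won at a profitable price.
Loss from deviating = £1019.6 − (£0) = £1019.6.

£1019.6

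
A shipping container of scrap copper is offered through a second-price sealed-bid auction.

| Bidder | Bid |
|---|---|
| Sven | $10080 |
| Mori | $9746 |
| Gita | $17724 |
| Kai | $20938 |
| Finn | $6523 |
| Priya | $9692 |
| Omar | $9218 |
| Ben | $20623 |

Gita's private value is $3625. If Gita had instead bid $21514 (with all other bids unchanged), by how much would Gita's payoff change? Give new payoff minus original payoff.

The highest bid among the other bidders is $20938; Gita's bid doesn't change that.
Original bid $17724: Gita is not highest (top rival bid is $20938); payoff $0.
Alternative bid $21514: Gita is highest, pays the top rival bid $20938; payoff $3625 − $20938 = −$17313.
Change in payoff = −$17313 − ($0) = −$17313.

−$17313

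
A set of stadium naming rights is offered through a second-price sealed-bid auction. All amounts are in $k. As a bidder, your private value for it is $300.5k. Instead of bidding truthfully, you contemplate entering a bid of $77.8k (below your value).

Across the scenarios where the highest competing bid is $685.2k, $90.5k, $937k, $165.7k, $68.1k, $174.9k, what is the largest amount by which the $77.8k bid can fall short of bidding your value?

$210k

$685.2k: same outcome either way → loss $0k.
$90.5k: truthful gives $210k, deviation gives $0k → loss $210k.
$937k: same outcome either way → loss $0k.
$165.7k: truthful gives $134.8k, deviation gives $0k → loss $134.8k.
$68.1k: same outcome either way → loss $0k.
$174.9k: truthful gives $125.6k, deviation gives $0k → loss $125.6k.
Maximum loss: $210k.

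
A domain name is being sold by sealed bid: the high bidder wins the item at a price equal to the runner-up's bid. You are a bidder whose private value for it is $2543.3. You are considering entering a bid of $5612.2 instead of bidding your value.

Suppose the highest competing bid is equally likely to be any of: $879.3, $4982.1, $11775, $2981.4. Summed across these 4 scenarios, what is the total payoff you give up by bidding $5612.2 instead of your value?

The deviation costs you only when the competing bid falls strictly between $2543.3 and $5612.2; elsewhere both bids give the same outcome.
$879.3: outcomes coincide → loss $0.
$4982.1: truthful payoff $0, deviation payoff −$2438.8 → loss $2438.8.
$11775: outcomes coincide → loss $0.
$2981.4: truthful payoff $0, deviation payoff −$438.1 → loss $438.1.
Total loss = $2438.8 + $438.1 = $2876.9.

$2876.9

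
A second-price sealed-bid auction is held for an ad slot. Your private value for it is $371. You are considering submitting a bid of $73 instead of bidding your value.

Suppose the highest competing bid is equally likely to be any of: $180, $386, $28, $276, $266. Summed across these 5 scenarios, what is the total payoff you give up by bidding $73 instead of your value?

$391

The deviation costs you only when the competing bid falls strictly between $73 and $371; elsewhere both bids give the same outcome.
$180: truthful payoff $191, deviation payoff $0 → loss $191.
$386: outcomes coincide → loss $0.
$28: outcomes coincide → loss $0.
$276: truthful payoff $95, deviation payoff $0 → loss $95.
$266: truthful payoff $105, deviation payoff $0 → loss $105.
Total loss = $191 + $95 + $105 = $391.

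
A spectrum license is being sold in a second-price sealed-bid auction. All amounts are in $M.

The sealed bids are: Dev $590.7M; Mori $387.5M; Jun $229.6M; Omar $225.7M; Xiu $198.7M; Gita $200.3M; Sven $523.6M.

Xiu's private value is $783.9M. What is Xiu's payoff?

Highest bid: Dev at $590.7M, so Dev wins.
Second-highest bid: Sven at $523.6M — that is the price the winner pays.
Xiu did not win, so Xiu pays nothing and receives nothing: payoff $0M.

$0M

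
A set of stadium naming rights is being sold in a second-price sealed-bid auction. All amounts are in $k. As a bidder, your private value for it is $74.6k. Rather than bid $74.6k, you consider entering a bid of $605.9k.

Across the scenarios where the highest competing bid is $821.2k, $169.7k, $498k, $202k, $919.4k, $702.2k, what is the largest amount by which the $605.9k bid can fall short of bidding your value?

$821.2k: same outcome either way → loss $0k.
$169.7k: truthful gives $0k, deviation gives −$95.1k → loss $95.1k.
$498k: truthful gives $0k, deviation gives −$423.4k → loss $423.4k.
$202k: truthful gives $0k, deviation gives −$127.4k → loss $127.4k.
$919.4k: same outcome either way → loss $0k.
$702.2k: same outcome either way → loss $0k.
Maximum loss: $423.4k.

$423.4k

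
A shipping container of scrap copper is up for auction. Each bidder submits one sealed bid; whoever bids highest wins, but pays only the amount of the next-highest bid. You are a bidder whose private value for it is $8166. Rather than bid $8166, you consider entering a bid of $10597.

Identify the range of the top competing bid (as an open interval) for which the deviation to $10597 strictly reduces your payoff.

If the competing bid is below $8166, both bids win at the same price — no difference.
If it is above $10597, both bids lose — no difference.
If it lies strictly between $8166 and $10597, bidding your value loses (payoff 0) while bidding $10597 wins at a price above your value (payoff negative).
So the deviation strictly hurts on the open interval ($8166, $10597).

($8166, $10597)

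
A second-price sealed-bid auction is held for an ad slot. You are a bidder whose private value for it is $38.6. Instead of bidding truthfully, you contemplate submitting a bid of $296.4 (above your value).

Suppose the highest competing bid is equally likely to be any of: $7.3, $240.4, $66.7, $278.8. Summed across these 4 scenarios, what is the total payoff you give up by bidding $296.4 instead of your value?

The deviation costs you only when the competing bid falls strictly between $38.6 and $296.4; elsewhere both bids give the same outcome.
$7.3: outcomes coincide → loss $0.
$240.4: truthful payoff $0, deviation payoff −$201.8 → loss $201.8.
$66.7: truthful payoff $0, deviation payoff −$28.1 → loss $28.1.
$278.8: truthful payoff $0, deviation payoff −$240.2 → loss $240.2.
Total loss = $201.8 + $28.1 + $240.2 = $470.1.
Truthful bidding weakly dominates here: raising your bid can only win items priced above your value, and lowering it can only forfeit items priced below.

$470.1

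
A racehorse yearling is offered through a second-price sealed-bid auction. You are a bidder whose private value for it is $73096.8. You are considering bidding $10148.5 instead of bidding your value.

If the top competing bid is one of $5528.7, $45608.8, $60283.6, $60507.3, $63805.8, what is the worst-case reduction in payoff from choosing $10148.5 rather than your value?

$27488

$5528.7: same outcome either way → loss $0.
$45608.8: truthful gives $27488, deviation gives $0 → loss $27488.
$60283.6: truthful gives $12813.2, deviation gives $0 → loss $12813.2.
$60507.3: truthful gives $12589.5, deviation gives $0 → loss $12589.5.
$63805.8: truthful gives $9291, deviation gives $0 → loss $9291.
Maximum loss: $27488.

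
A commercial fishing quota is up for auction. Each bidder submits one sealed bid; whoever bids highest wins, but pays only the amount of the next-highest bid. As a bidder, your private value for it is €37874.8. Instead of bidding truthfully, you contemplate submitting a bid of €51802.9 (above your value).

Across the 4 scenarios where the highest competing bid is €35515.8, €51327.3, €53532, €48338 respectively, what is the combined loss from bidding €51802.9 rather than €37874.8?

The deviation costs you only when the competing bid falls strictly between €37874.8 and €51802.9; elsewhere both bids give the same outcome.
€35515.8: outcomes coincide → loss €0.
€51327.3: truthful payoff €0, deviation payoff −€13452.5 → loss €13452.5.
€53532: outcomes coincide → loss €0.
€48338: truthful payoff €0, deviation payoff −€10463.2 → loss €10463.2.
Total loss = €13452.5 + €10463.2 = €23915.7.

€23915.7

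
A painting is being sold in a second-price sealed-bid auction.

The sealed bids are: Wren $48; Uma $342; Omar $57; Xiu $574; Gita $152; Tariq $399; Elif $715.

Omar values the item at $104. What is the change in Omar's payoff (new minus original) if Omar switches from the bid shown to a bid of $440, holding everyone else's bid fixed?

The highest bid among the other bidders is $715; Omar's bid doesn't change that.
Original bid $57: Omar is not highest (top rival bid is $715); payoff $0.
Alternative bid $440: Omar is not highest (top rival bid is $715); payoff $0.
Change in payoff = $0 − ($0) = $0.

$0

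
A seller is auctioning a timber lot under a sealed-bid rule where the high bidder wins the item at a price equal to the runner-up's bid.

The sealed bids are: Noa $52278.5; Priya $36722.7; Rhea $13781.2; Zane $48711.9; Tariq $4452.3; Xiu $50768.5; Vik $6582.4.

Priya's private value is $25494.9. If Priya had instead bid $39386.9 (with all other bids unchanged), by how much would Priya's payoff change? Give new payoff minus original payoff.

$0

The highest bid among the other bidders is $52278.5; Priya's bid doesn't change that.
Original bid $36722.7: Priya is not highest (top rival bid is $52278.5); payoff $0.
Alternative bid $39386.9: Priya is not highest (top rival bid is $52278.5); payoff $0.
Change in payoff = $0 − ($0) = $0.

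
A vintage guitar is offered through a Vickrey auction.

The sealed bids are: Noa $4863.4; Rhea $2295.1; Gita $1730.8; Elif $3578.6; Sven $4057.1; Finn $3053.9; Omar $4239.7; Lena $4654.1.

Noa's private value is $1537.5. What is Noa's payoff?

Highest bid: Noa at $4863.4, so Noa wins.
Second-highest bid: Lena at $4654.1 — that is the price the winner pays.
Noa's payoff = value − price = $1537.5 − $4654.1 = −$3116.6.

−$3116.6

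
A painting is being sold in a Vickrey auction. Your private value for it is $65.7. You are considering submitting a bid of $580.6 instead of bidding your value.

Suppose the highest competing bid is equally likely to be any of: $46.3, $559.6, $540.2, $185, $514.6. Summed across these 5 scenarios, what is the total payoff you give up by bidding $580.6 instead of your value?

$1536.6

The deviation costs you only when the competing bid falls strictly between $65.7 and $580.6; elsewhere both bids give the same outcome.
$46.3: outcomes coincide → loss $0.
$559.6: truthful payoff $0, deviation payoff −$493.9 → loss $493.9.
$540.2: truthful payoff $0, deviation payoff −$474.5 → loss $474.5.
$185: truthful payoff $0, deviation payoff −$119.3 → loss $119.3.
$514.6: truthful payoff $0, deviation payoff −$448.9 → loss $448.9.
Total loss = $493.9 + $474.5 + $119.3 + $448.9 = $1536.6.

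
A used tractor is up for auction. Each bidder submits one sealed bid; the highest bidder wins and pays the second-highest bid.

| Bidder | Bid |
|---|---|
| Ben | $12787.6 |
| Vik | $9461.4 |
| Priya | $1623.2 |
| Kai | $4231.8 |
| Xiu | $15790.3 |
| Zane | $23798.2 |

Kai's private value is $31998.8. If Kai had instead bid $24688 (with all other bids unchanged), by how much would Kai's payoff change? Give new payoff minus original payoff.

$8200.6

The highest bid among the other bidders is $23798.2; Kai's bid doesn't change that.
Original bid $4231.8: Kai is not highest (top rival bid is $23798.2); payoff $0.
Alternative bid $24688: Kai is highest, pays the top rival bid $23798.2; payoff $31998.8 − $23798.2 = $8200.6.
Change in payoff = $8200.6 − ($0) = $8200.6.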